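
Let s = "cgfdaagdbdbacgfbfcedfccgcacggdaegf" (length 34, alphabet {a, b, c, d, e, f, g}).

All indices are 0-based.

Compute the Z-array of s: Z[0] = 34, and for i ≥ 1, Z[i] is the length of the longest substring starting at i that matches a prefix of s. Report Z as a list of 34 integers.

Z[0]=34
i=1: fresh scan; Z[1]=0
i=2: fresh scan; Z[2]=0
i=3: fresh scan; Z[3]=0
i=4: fresh scan; Z[4]=0
i=5: fresh scan; Z[5]=0
i=6: fresh scan; Z[6]=0
i=7: fresh scan; Z[7]=0
i=8: fresh scan; Z[8]=0
i=9: fresh scan; Z[9]=0
i=10: fresh scan; Z[10]=0
i=11: fresh scan; Z[11]=0
i=12: fresh scan; Z[12]=3 scan→box=[12,15)
i=13: min(r-i=2, Z[1]=0)=0; Z[13]=0
i=14: min(r-i=1, Z[2]=0)=0; Z[14]=0
i=15: fresh scan; Z[15]=0
i=16: fresh scan; Z[16]=0
i=17: fresh scan; Z[17]=1 scan→box=[17,18)
i=18: fresh scan; Z[18]=0
i=19: fresh scan; Z[19]=0
i=20: fresh scan; Z[20]=0
i=21: fresh scan; Z[21]=1 scan→box=[21,22)
i=22: fresh scan; Z[22]=2 scan→box=[22,24)
i=23: min(r-i=1, Z[1]=0)=0; Z[23]=0
i=24: fresh scan; Z[24]=1 scan→box=[24,25)
i=25: fresh scan; Z[25]=0
i=26: fresh scan; Z[26]=2 scan→box=[26,28)
i=27: min(r-i=1, Z[1]=0)=0; Z[27]=0
i=28: fresh scan; Z[28]=0
i=29: fresh scan; Z[29]=0
i=30: fresh scan; Z[30]=0
i=31: fresh scan; Z[31]=0
i=32: fresh scan; Z[32]=0
i=33: fresh scan; Z[33]=0

[34, 0, 0, 0, 0, 0, 0, 0, 0, 0, 0, 0, 3, 0, 0, 0, 0, 1, 0, 0, 0, 1, 2, 0, 1, 0, 2, 0, 0, 0, 0, 0, 0, 0]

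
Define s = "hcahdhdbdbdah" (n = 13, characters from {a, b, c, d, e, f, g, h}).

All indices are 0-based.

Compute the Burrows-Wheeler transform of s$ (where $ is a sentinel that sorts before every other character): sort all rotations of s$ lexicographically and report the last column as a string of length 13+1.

rank  rotation        last
    0  $hcahdhdbdbdah  h
    1  ah$hcahdhdbdbd  d
    2  ahdhdbdbdah$hc  c
    3  bdah$hcahdhdbd  d
    4  bdbdah$hcahdhd  d
    5  cahdhdbdbdah$h  h
    6  dah$hcahdhdbdb  b
    7  dbdah$hcahdhdb  b
    8  dbdbdah$hcahdh  h
    9  dhdbdbdah$hcah  h
   10  h$hcahdhdbdbda  a
   11  hcahdhdbdbdah$  $
   12  hdbdbdah$hcahd  d
   13  hdhdbdbdah$hca  a

hdcddhbbhha$da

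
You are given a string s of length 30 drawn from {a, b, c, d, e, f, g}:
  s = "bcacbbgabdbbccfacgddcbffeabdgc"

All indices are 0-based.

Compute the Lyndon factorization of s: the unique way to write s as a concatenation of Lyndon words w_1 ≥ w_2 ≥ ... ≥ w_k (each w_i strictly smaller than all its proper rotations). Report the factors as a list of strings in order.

["bc", "acbbg", "abdbbccfacgddcbffeabdgc"]

emit factor 1: 'bc' (i=0, period=2)
emit factor 2: 'acbbg' (i=2, period=5)
emit factor 3: 'abdbbccfacgddcbffeabdgc' (i=7, period=23)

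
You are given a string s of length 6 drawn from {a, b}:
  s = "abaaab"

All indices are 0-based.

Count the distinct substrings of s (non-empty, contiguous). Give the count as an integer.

sorted suffixes:
  #0 SA[0]=2  'aaab'
  #1 SA[1]=3  'aab'
  #2 SA[2]=4  'ab'
  #3 SA[3]=0  'abaaab'
  #4 SA[4]=5  'b'
  #5 SA[5]=1  'baaab'

SA = [2, 3, 4, 0, 5, 1]
i: (SA[i-1],SA[i]) lcp shared
  1: (2,3) 2 'aa'
  2: (3,4) 1 'a'
  3: (4,0) 2 'ab'
  4: (0,5) 0 ''
  5: (5,1) 1 'b'

n(n+1)/2 = 6·7/2 = 21
Σ LCP = 0 + 2 + 1 + 2 + 0 + 1 = 6
distinct = 21 − 6 = 15

15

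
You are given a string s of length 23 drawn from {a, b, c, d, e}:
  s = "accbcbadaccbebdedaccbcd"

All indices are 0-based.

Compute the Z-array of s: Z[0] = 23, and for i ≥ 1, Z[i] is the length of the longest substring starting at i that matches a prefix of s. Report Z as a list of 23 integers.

[23, 0, 0, 0, 0, 0, 1, 0, 4, 0, 0, 0, 0, 0, 0, 0, 0, 5, 0, 0, 0, 0, 0]

Z[0]=23
i=1: i≥r, start 0; Z[1]=0
i=2: i≥r, start 0; Z[2]=0
i=3: i≥r, start 0; Z[3]=0
i=4: i≥r, start 0; Z[4]=0
i=5: i≥r, start 0; Z[5]=0
i=6: i≥r, start 0; Z[6]=1 extend→box=[6,7)
i=7: i≥r, start 0; Z[7]=0
i=8: i≥r, start 0; Z[8]=4 extend→box=[8,12)
i=9: min(r-i=3, Z[1]=0)=0; Z[9]=0
i=10: min(r-i=2, Z[2]=0)=0; Z[10]=0
i=11: min(r-i=1, Z[3]=0)=0; Z[11]=0
i=12: i≥r, start 0; Z[12]=0
i=13: i≥r, start 0; Z[13]=0
i=14: i≥r, start 0; Z[14]=0
i=15: i≥r, start 0; Z[15]=0
i=16: i≥r, start 0; Z[16]=0
i=17: i≥r, start 0; Z[17]=5 extend→box=[17,22)
i=18: min(r-i=4, Z[1]=0)=0; Z[18]=0
i=19: min(r-i=3, Z[2]=0)=0; Z[19]=0
i=20: min(r-i=2, Z[3]=0)=0; Z[20]=0
i=21: min(r-i=1, Z[4]=0)=0; Z[21]=0
i=22: i≥r, start 0; Z[22]=0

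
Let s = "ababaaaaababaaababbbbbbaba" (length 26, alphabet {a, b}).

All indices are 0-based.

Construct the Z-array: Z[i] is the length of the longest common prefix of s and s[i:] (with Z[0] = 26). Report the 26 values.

[26, 0, 3, 0, 1, 1, 1, 1, 7, 0, 3, 0, 1, 1, 4, 0, 2, 0, 0, 0, 0, 0, 0, 3, 0, 1]

Z[0]=26
i=1: fresh scan; Z[1]=0
i=2: fresh scan; Z[2]=3 grow→box=[2,5)
i=3: min(r-i=2, Z[1]=0)=0; Z[3]=0
i=4: min(r-i=1, Z[2]=3)=1; Z[4]=1
i=5: fresh scan; Z[5]=1 grow→box=[5,6)
i=6: fresh scan; Z[6]=1 grow→box=[6,7)
i=7: fresh scan; Z[7]=1 grow→box=[7,8)
i=8: fresh scan; Z[8]=7 grow→box=[8,15)
i=9: min(r-i=6, Z[1]=0)=0; Z[9]=0
i=10: min(r-i=5, Z[2]=3)=3; Z[10]=3
i=11: min(r-i=4, Z[3]=0)=0; Z[11]=0
i=12: min(r-i=3, Z[4]=1)=1; Z[12]=1
i=13: min(r-i=2, Z[5]=1)=1; Z[13]=1
i=14: min(r-i=1, Z[6]=1)=1; Z[14]=4 grow→box=[14,18)
i=15: min(r-i=3, Z[1]=0)=0; Z[15]=0
i=16: min(r-i=2, Z[2]=3)=2; Z[16]=2
i=17: min(r-i=1, Z[3]=0)=0; Z[17]=0
i=18: fresh scan; Z[18]=0
i=19: fresh scan; Z[19]=0
i=20: fresh scan; Z[20]=0
i=21: fresh scan; Z[21]=0
i=22: fresh scan; Z[22]=0
i=23: fresh scan; Z[23]=3 grow→box=[23,26)
i=24: min(r-i=2, Z[1]=0)=0; Z[24]=0
i=25: min(r-i=1, Z[2]=3)=1; Z[25]=1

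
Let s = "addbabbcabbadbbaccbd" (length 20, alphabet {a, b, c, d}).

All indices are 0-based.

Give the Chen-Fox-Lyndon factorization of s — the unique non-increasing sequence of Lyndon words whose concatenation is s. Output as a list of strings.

emit factor 1: 'addb' (i=0, period=4)
emit factor 2: 'abbc' (i=4, period=4)
emit factor 3: 'abbadbbaccbd' (i=8, period=12)

["addb", "abbc", "abbadbbaccbd"]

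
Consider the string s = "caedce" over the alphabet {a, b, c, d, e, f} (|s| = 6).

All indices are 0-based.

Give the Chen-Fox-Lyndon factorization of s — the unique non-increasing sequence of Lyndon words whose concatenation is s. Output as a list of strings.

emit factor 1: 'c' (i=0, period=1)
emit factor 2: 'aedce' (i=1, period=5)

["c", "aedce"]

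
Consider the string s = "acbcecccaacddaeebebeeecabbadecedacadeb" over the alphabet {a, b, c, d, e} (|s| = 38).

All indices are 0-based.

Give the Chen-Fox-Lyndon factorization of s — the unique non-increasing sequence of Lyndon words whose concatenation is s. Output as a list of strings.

emit factor 1: 'acbceccc' (i=0, period=8)
emit factor 2: 'aacddaeebebeeecabbadecedacadeb' (i=8, period=30)

["acbceccc", "aacddaeebebeeecabbadecedacadeb"]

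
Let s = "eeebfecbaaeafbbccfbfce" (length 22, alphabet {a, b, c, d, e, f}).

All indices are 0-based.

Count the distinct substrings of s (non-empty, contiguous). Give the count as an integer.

sorted suffixes:
  #0 SA[0]=8  'aaeafbbccfbfce'
  #1 SA[1]=9  'aeafbbccfbfce'
  #2 SA[2]=11  'afbbccfbfce'
  #3 SA[3]=7  'baaeafbbccfbfce'
  #4 SA[4]=13  'bbccfbfce'
  #5 SA[5]=14  'bccfbfce'
  #6 SA[6]=18  'bfce'
  #7 SA[7]=3  'bfecbaaeafbbccfbfce'
  #8 SA[8]=6  'cbaaeafbbccfbfce'
  #9 SA[9]=15  'ccfbfce'
  #10 SA[10]=20  'ce'
  #11 SA[11]=16  'cfbfce'
  #12 SA[12]=21  'e'
  #13 SA[13]=10  'eafbbccfbfce'
  #14 SA[14]=2  'ebfecbaaeafbbccfbfce'
  #15 SA[15]=5  'ecbaaeafbbccfbfce'
  #16 SA[16]=1  'eebfecbaaeafbbccfbfce'
  #17 SA[17]=0  'eeebfecbaaeafbbccfbfce'
  #18 SA[18]=12  'fbbccfbfce'
  #19 SA[19]=17  'fbfce'
  #20 SA[20]=19  'fce'
  #21 SA[21]=4  'fecbaaeafbbccfbfce'

SA = [8, 9, 11, 7, 13, 14, 18, 3, 6, 15, 20, 16, 21, 10, 2, 5, 1, 0, 12, 17, 19, 4]
i: (SA[i-1],SA[i]) lcp shared
  1: (8,9) 1 'a'
  2: (9,11) 1 'a'
  3: (11,7) 0 ''
  4: (7,13) 1 'b'
  5: (13,14) 1 'b'
  6: (14,18) 1 'b'
  7: (18,3) 2 'bf'
  8: (3,6) 0 ''
  9: (6,15) 1 'c'
  10: (15,20) 1 'c'
  11: (20,16) 1 'c'
  12: (16,21) 0 ''
  13: (21,10) 1 'e'
  14: (10,2) 1 'e'
  15: (2,5) 1 'e'
  16: (5,1) 1 'e'
  17: (1,0) 2 'ee'
  18: (0,12) 0 ''
  19: (12,17) 2 'fb'
  20: (17,19) 1 'f'
  21: (19,4) 1 'f'

n(n+1)/2 = 22·23/2 = 253
Σ LCP = 0 + 1 + 1 + 0 + 1 + 1 + 1 + 2 + 0 + 1 + 1 + 1 + 0 + 1 + 1 + 1 + 1 + 2 + 0 + 2 + 1 + 1 = 20
distinct = 253 − 20 = 233

233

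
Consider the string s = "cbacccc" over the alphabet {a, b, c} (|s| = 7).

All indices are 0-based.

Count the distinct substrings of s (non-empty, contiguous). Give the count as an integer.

rank→(start, suffix):
  0 → (2, 'acccc')
  1 → (1, 'bacccc')
  2 → (6, 'c')
  3 → (0, 'cbacccc')
  4 → (5, 'cc')
  5 → (4, 'ccc')
  6 → (3, 'cccc')

SA = [2, 1, 6, 0, 5, 4, 3]
[i] adj suffixes → lcp
  [1] 2/1 → 0 ('')
  [2] 1/6 → 0 ('')
  [3] 6/0 → 1 ('c')
  [4] 0/5 → 1 ('c')
  [5] 5/4 → 2 ('cc')
  [6] 4/3 → 3 ('ccc')

n(n+1)/2 = 7·8/2 = 28
Σ LCP = 0 + 0 + 0 + 1 + 1 + 2 + 3 = 7
distinct = 28 − 7 = 21

21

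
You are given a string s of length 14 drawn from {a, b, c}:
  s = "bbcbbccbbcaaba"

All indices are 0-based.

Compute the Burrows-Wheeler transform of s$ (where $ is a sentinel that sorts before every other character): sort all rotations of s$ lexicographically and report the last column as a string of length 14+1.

abcaac$cbbbbcbb

rank  rotation         last
    0  $bbcbbccbbcaaba  a
    1  a$bbcbbccbbcaab  b
    2  aaba$bbcbbccbbc  c
    3  aba$bbcbbccbbca  a
    4  ba$bbcbbccbbcaa  a
    5  bbcaaba$bbcbbcc  c
    6  bbcbbccbbcaaba$  $
    7  bbccbbcaaba$bbc  c
    8  bcaaba$bbcbbccb  b
    9  bcbbccbbcaaba$b  b
   10  bccbbcaaba$bbcb  b
   11  caaba$bbcbbccbb  b
   12  cbbcaaba$bbcbbc  c
   13  cbbccbbcaaba$bb  b
   14  ccbbcaaba$bbcbb  b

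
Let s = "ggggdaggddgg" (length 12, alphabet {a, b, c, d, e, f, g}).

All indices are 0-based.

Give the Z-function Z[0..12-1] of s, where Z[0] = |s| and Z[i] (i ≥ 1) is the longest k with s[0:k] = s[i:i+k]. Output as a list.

[12, 3, 2, 1, 0, 0, 2, 1, 0, 0, 2, 1]

Z[0]=12
i=1: fresh scan; Z[1]=3 scan→box=[1,4)
i=2: min(r-i=2, Z[1]=3)=2; Z[2]=2
i=3: min(r-i=1, Z[2]=2)=1; Z[3]=1
i=4: fresh scan; Z[4]=0
i=5: fresh scan; Z[5]=0
i=6: fresh scan; Z[6]=2 scan→box=[6,8)
i=7: min(r-i=1, Z[1]=3)=1; Z[7]=1
i=8: fresh scan; Z[8]=0
i=9: fresh scan; Z[9]=0
i=10: fresh scan; Z[10]=2 scan→box=[10,12)
i=11: min(r-i=1, Z[1]=3)=1; Z[11]=1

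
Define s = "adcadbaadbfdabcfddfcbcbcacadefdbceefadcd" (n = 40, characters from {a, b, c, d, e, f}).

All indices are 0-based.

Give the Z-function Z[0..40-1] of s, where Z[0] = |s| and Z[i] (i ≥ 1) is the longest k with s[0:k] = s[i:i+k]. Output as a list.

[40, 0, 0, 2, 0, 0, 1, 2, 0, 0, 0, 0, 1, 0, 0, 0, 0, 0, 0, 0, 0, 0, 0, 0, 1, 0, 2, 0, 0, 0, 0, 0, 0, 0, 0, 0, 3, 0, 0, 0]

Z[0]=40
i=1: i≥r, start 0; Z[1]=0
i=2: i≥r, start 0; Z[2]=0
i=3: i≥r, start 0; Z[3]=2 scan→box=[3,5)
i=4: min(r-i=1, Z[1]=0)=0; Z[4]=0
i=5: i≥r, start 0; Z[5]=0
i=6: i≥r, start 0; Z[6]=1 scan→box=[6,7)
i=7: i≥r, start 0; Z[7]=2 scan→box=[7,9)
i=8: min(r-i=1, Z[1]=0)=0; Z[8]=0
i=9: i≥r, start 0; Z[9]=0
i=10: i≥r, start 0; Z[10]=0
i=11: i≥r, start 0; Z[11]=0
i=12: i≥r, start 0; Z[12]=1 scan→box=[12,13)
i=13: i≥r, start 0; Z[13]=0
i=14: i≥r, start 0; Z[14]=0
i=15: i≥r, start 0; Z[15]=0
i=16: i≥r, start 0; Z[16]=0
i=17: i≥r, start 0; Z[17]=0
i=18: i≥r, start 0; Z[18]=0
i=19: i≥r, start 0; Z[19]=0
i=20: i≥r, start 0; Z[20]=0
i=21: i≥r, start 0; Z[21]=0
i=22: i≥r, start 0; Z[22]=0
i=23: i≥r, start 0; Z[23]=0
i=24: i≥r, start 0; Z[24]=1 scan→box=[24,25)
i=25: i≥r, start 0; Z[25]=0
i=26: i≥r, start 0; Z[26]=2 scan→box=[26,28)
i=27: min(r-i=1, Z[1]=0)=0; Z[27]=0
i=28: i≥r, start 0; Z[28]=0
i=29: i≥r, start 0; Z[29]=0
i=30: i≥r, start 0; Z[30]=0
i=31: i≥r, start 0; Z[31]=0
i=32: i≥r, start 0; Z[32]=0
i=33: i≥r, start 0; Z[33]=0
i=34: i≥r, start 0; Z[34]=0
i=35: i≥r, start 0; Z[35]=0
i=36: i≥r, start 0; Z[36]=3 scan→box=[36,39)
i=37: min(r-i=2, Z[1]=0)=0; Z[37]=0
i=38: min(r-i=1, Z[2]=0)=0; Z[38]=0
i=39: i≥r, start 0; Z[39]=0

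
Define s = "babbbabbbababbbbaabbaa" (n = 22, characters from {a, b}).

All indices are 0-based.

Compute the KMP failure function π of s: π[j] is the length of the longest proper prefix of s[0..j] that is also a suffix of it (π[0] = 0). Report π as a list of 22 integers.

π[0] = 0
j=1 s[j]='a': π[1]=0 (border '')
j=2 s[j]='b': π[2]=1 (border 'b')
j=3 s[j]='b': k: 1→0; π[3]=1 (border 'b')
j=4 s[j]='b': k: 1→0; π[4]=1 (border 'b')
j=5 s[j]='a': π[5]=2 (border 'ba')
j=6 s[j]='b': π[6]=3 (border 'bab')
j=7 s[j]='b': π[7]=4 (border 'babb')
j=8 s[j]='b': π[8]=5 (border 'babbb')
j=9 s[j]='a': π[9]=6 (border 'babbba')
j=10 s[j]='b': π[10]=7 (border 'babbbab')
j=11 s[j]='a': k: 7→3→1; π[11]=2 (border 'ba')
j=12 s[j]='b': π[12]=3 (border 'bab')
j=13 s[j]='b': π[13]=4 (border 'babb')
j=14 s[j]='b': π[14]=5 (border 'babbb')
j=15 s[j]='b': k: 5→1→0; π[15]=1 (border 'b')
j=16 s[j]='a': π[16]=2 (border 'ba')
j=17 s[j]='a': k: 2→0; π[17]=0 (border '')
j=18 s[j]='b': π[18]=1 (border 'b')
j=19 s[j]='b': k: 1→0; π[19]=1 (border 'b')
j=20 s[j]='a': π[20]=2 (border 'ba')
j=21 s[j]='a': k: 2→0; π[21]=0 (border '')

[0, 0, 1, 1, 1, 2, 3, 4, 5, 6, 7, 2, 3, 4, 5, 1, 2, 0, 1, 1, 2, 0]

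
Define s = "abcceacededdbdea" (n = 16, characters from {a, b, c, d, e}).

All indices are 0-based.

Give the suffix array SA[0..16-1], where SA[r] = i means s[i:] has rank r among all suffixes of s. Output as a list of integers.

[15, 0, 5, 1, 12, 2, 3, 6, 11, 10, 13, 8, 14, 4, 9, 7]

rank | idx | suffix
   0 |  15 | a
   1 |   0 | abcceacededdbdea
   2 |   5 | acededdbdea
   3 |   1 | bcceacededdbdea
   4 |  12 | bdea
   5 |   2 | cceacededdbdea
   6 |   3 | ceacededdbdea
   7 |   6 | cededdbdea
   8 |  11 | dbdea
   9 |  10 | ddbdea
  10 |  13 | dea
  11 |   8 | deddbdea
  12 |  14 | ea
  13 |   4 | eacededdbdea
  14 |   9 | eddbdea
  15 |   7 | ededdbdea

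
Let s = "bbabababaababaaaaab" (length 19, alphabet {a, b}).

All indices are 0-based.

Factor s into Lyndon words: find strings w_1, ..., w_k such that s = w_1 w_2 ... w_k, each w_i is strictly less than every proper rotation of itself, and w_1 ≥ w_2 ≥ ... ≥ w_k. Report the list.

emit factor 1: 'b' (i=0, period=1)
emit factor 2: 'b' (i=1, period=1)
emit factor 3: 'ab' (i=2, period=2)
emit factor 4: 'ab' (i=4, period=2)
emit factor 5: 'ab' (i=6, period=2)
emit factor 6: 'aabab' (i=8, period=5)
emit factor 7: 'aaaaab' (i=13, period=6)

["b", "b", "ab", "ab", "ab", "aabab", "aaaaab"]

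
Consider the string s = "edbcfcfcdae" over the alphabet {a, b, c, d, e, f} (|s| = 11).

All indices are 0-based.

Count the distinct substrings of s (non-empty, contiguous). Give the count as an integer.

58

rank | idx | suffix
   0 |   9 | ae
   1 |   2 | bcfcfcdae
   2 |   7 | cdae
   3 |   5 | cfcdae
   4 |   3 | cfcfcdae
   5 |   8 | dae
   6 |   1 | dbcfcfcdae
   7 |  10 | e
   8 |   0 | edbcfcfcdae
   9 |   6 | fcdae
  10 |   4 | fcfcdae

SA = [9, 2, 7, 5, 3, 8, 1, 10, 0, 6, 4]
i: (SA[i-1],SA[i]) lcp shared
  1: (9,2) 0 ''
  2: (2,7) 0 ''
  3: (7,5) 1 'c'
  4: (5,3) 3 'cfc'
  5: (3,8) 0 ''
  6: (8,1) 1 'd'
  7: (1,10) 0 ''
  8: (10,0) 1 'e'
  9: (0,6) 0 ''
  10: (6,4) 2 'fc'

n(n+1)/2 = 11·12/2 = 66
Σ LCP = 0 + 0 + 0 + 1 + 3 + 0 + 1 + 0 + 1 + 0 + 2 = 8
distinct = 66 − 8 = 58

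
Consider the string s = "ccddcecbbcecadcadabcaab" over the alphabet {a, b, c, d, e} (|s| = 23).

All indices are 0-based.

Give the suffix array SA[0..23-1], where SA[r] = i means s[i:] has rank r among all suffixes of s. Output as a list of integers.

[20, 21, 17, 15, 12, 22, 7, 18, 8, 19, 14, 11, 6, 0, 1, 9, 4, 16, 13, 3, 2, 10, 5]

rank | idx | suffix
   0 |  20 | aab
   1 |  21 | ab
   2 |  17 | abcaab
   3 |  15 | adabcaab
   4 |  12 | adcadabcaab
   5 |  22 | b
   6 |   7 | bbcecadcadabcaab
   7 |  18 | bcaab
   8 |   8 | bcecadcadabcaab
   9 |  19 | caab
  10 |  14 | cadabcaab
  11 |  11 | cadcadabcaab
  12 |   6 | cbbcecadcadabcaab
  13 |   0 | ccddcecbbcecadcadabcaab
  14 |   1 | cddcecbbcecadcadabcaab
  15 |   9 | cecadcadabcaab
  16 |   4 | cecbbcecadcadabcaab
  17 |  16 | dabcaab
  18 |  13 | dcadabcaab
  19 |   3 | dcecbbcecadcadabcaab
  20 |   2 | ddcecbbcecadcadabcaab
  21 |  10 | ecadcadabcaab
  22 |   5 | ecbbcecadcadabcaab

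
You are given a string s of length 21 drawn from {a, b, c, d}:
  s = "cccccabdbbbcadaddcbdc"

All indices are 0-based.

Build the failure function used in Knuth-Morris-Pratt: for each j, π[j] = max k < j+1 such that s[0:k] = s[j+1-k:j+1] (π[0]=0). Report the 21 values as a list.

π[0] = 0
j=1 s[j]='c': π[1]=1 (border 'c')
j=2 s[j]='c': π[2]=2 (border 'cc')
j=3 s[j]='c': π[3]=3 (border 'ccc')
j=4 s[j]='c': π[4]=4 (border 'cccc')
j=5 s[j]='a': k: 4→3→2→1→0; π[5]=0 (border '')
j=6 s[j]='b': π[6]=0 (border '')
j=7 s[j]='d': π[7]=0 (border '')
j=8 s[j]='b': π[8]=0 (border '')
j=9 s[j]='b': π[9]=0 (border '')
j=10 s[j]='b': π[10]=0 (border '')
j=11 s[j]='c': π[11]=1 (border 'c')
j=12 s[j]='a': k: 1→0; π[12]=0 (border '')
j=13 s[j]='d': π[13]=0 (border '')
j=14 s[j]='a': π[14]=0 (border '')
j=15 s[j]='d': π[15]=0 (border '')
j=16 s[j]='d': π[16]=0 (border '')
j=17 s[j]='c': π[17]=1 (border 'c')
j=18 s[j]='b': k: 1→0; π[18]=0 (border '')
j=19 s[j]='d': π[19]=0 (border '')
j=20 s[j]='c': π[20]=1 (border 'c')

[0, 1, 2, 3, 4, 0, 0, 0, 0, 0, 0, 1, 0, 0, 0, 0, 0, 1, 0, 0, 1]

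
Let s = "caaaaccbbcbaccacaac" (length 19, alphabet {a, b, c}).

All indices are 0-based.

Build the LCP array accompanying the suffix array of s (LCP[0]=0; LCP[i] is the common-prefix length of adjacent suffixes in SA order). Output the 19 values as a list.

[0, 3, 2, 3, 1, 2, 2, 3, 0, 1, 1, 0, 1, 3, 2, 1, 2, 1, 2]

sorted suffixes:
  #0 SA[0]=1  'aaaaccbbcbaccacaac'
  #1 SA[1]=2  'aaaccbbcbaccacaac'
  #2 SA[2]=16  'aac'
  #3 SA[3]=3  'aaccbbcbaccacaac'
  #4 SA[4]=17  'ac'
  #5 SA[5]=14  'acaac'
  #6 SA[6]=11  'accacaac'
  #7 SA[7]=4  'accbbcbaccacaac'
  #8 SA[8]=10  'baccacaac'
  #9 SA[9]=7  'bbcbaccacaac'
  #10 SA[10]=8  'bcbaccacaac'
  #11 SA[11]=18  'c'
  #12 SA[12]=0  'caaaaccbbcbaccacaac'
  #13 SA[13]=15  'caac'
  #14 SA[14]=13  'cacaac'
  #15 SA[15]=9  'cbaccacaac'
  #16 SA[16]=6  'cbbcbaccacaac'
  #17 SA[17]=12  'ccacaac'
  #18 SA[18]=5  'ccbbcbaccacaac'

SA = [1, 2, 16, 3, 17, 14, 11, 4, 10, 7, 8, 18, 0, 15, 13, 9, 6, 12, 5]
[i] adj suffixes → lcp
  [1] 1/2 → 3 ('aaa')
  [2] 2/16 → 2 ('aa')
  [3] 16/3 → 3 ('aac')
  [4] 3/17 → 1 ('a')
  [5] 17/14 → 2 ('ac')
  [6] 14/11 → 2 ('ac')
  [7] 11/4 → 3 ('acc')
  [8] 4/10 → 0 ('')
  [9] 10/7 → 1 ('b')
  [10] 7/8 → 1 ('b')
  [11] 8/18 → 0 ('')
  [12] 18/0 → 1 ('c')
  [13] 0/15 → 3 ('caa')
  [14] 15/13 → 2 ('ca')
  [15] 13/9 → 1 ('c')
  [16] 9/6 → 2 ('cb')
  [17] 6/12 → 1 ('c')
  [18] 12/5 → 2 ('cc')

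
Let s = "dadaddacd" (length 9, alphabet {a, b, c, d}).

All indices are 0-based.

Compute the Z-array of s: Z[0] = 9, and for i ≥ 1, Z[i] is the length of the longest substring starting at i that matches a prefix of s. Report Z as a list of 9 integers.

[9, 0, 3, 0, 1, 2, 0, 0, 1]

Z[0]=9
i=1: fresh scan; Z[1]=0
i=2: fresh scan; Z[2]=3 extend→box=[2,5)
i=3: min(r-i=2, Z[1]=0)=0; Z[3]=0
i=4: min(r-i=1, Z[2]=3)=1; Z[4]=1
i=5: fresh scan; Z[5]=2 extend→box=[5,7)
i=6: min(r-i=1, Z[1]=0)=0; Z[6]=0
i=7: fresh scan; Z[7]=0
i=8: fresh scan; Z[8]=1 extend→box=[8,9)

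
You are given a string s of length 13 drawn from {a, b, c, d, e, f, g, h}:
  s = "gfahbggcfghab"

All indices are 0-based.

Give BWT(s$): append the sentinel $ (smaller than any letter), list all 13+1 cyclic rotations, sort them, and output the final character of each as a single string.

bhfahggcg$bfga

rank  rotation        last
    0  $gfahbggcfghab  b
    1  ab$gfahbggcfgh  h
    2  ahbggcfghab$gf  f
    3  b$gfahbggcfgha  a
    4  bggcfghab$gfah  h
    5  cfghab$gfahbgg  g
    6  fahbggcfghab$g  g
    7  fghab$gfahbggc  c
    8  gcfghab$gfahbg  g
    9  gfahbggcfghab$  $
   10  ggcfghab$gfahb  b
   11  ghab$gfahbggcf  f
   12  hab$gfahbggcfg  g
   13  hbggcfghab$gfa  a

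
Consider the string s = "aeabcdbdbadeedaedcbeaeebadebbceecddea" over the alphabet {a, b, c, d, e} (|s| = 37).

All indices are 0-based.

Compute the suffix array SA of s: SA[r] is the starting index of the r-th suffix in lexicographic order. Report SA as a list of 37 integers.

[36, 2, 24, 9, 0, 14, 20, 23, 8, 27, 3, 28, 6, 18, 17, 4, 32, 29, 13, 7, 5, 16, 33, 34, 25, 10, 35, 1, 19, 22, 26, 31, 12, 15, 21, 30, 11]

rank | idx | suffix
   0 |  36 | a
   1 |   2 | abcdbdbadeedaedcbeaeebadebbceecddea
   2 |  24 | adebbceecddea
   3 |   9 | adeedaedcbeaeebadebbceecddea
   4 |   0 | aeabcdbdbadeedaedcbeaeebadebbceecddea
   5 |  14 | aedcbeaeebadebbceecddea
   6 |  20 | aeebadebbceecddea
   7 |  23 | badebbceecddea
   8 |   8 | badeedaedcbeaeebadebbceecddea
   9 |  27 | bbceecddea
  10 |   3 | bcdbdbadeedaedcbeaeebadebbceecddea
  11 |  28 | bceecddea
  12 |   6 | bdbadeedaedcbeaeebadebbceecddea
  13 |  18 | beaeebadebbceecddea
  14 |  17 | cbeaeebadebbceecddea
  15 |   4 | cdbdbadeedaedcbeaeebadebbceecddea
  16 |  32 | cddea
  17 |  29 | ceecddea
  18 |  13 | daedcbeaeebadebbceecddea
  19 |   7 | dbadeedaedcbeaeebadebbceecddea
  20 |   5 | dbdbadeedaedcbeaeebadebbceecddea
  21 |  16 | dcbeaeebadebbceecddea
  22 |  33 | ddea
  23 |  34 | dea
  24 |  25 | debbceecddea
  25 |  10 | deedaedcbeaeebadebbceecddea
  26 |  35 | ea
  27 |   1 | eabcdbdbadeedaedcbeaeebadebbceecddea
  28 |  19 | eaeebadebbceecddea
  29 |  22 | ebadebbceecddea
  30 |  26 | ebbceecddea
  31 |  31 | ecddea
  32 |  12 | edaedcbeaeebadebbceecddea
  33 |  15 | edcbeaeebadebbceecddea
  34 |  21 | eebadebbceecddea
  35 |  30 | eecddea
  36 |  11 | eedaedcbeaeebadebbceecddea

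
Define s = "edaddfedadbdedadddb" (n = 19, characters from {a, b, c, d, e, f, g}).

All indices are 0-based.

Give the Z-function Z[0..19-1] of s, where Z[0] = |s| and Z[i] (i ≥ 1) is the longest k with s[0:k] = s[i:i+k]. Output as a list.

[19, 0, 0, 0, 0, 0, 4, 0, 0, 0, 0, 0, 5, 0, 0, 0, 0, 0, 0]

Z[0]=19
i=1: fresh scan; Z[1]=0
i=2: fresh scan; Z[2]=0
i=3: fresh scan; Z[3]=0
i=4: fresh scan; Z[4]=0
i=5: fresh scan; Z[5]=0
i=6: fresh scan; Z[6]=4 grow→box=[6,10)
i=7: min(r-i=3, Z[1]=0)=0; Z[7]=0
i=8: min(r-i=2, Z[2]=0)=0; Z[8]=0
i=9: min(r-i=1, Z[3]=0)=0; Z[9]=0
i=10: fresh scan; Z[10]=0
i=11: fresh scan; Z[11]=0
i=12: fresh scan; Z[12]=5 grow→box=[12,17)
i=13: min(r-i=4, Z[1]=0)=0; Z[13]=0
i=14: min(r-i=3, Z[2]=0)=0; Z[14]=0
i=15: min(r-i=2, Z[3]=0)=0; Z[15]=0
i=16: min(r-i=1, Z[4]=0)=0; Z[16]=0
i=17: fresh scan; Z[17]=0
i=18: fresh scan; Z[18]=0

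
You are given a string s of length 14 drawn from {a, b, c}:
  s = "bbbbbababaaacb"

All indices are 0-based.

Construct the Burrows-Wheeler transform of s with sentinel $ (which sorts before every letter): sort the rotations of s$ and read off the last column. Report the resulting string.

bbabbacaabbbb$a

rank  rotation         last
    0  $bbbbbababaaacb  b
    1  aaacb$bbbbbabab  b
    2  aacb$bbbbbababa  a
    3  abaaacb$bbbbbab  b
    4  ababaaacb$bbbbb  b
    5  acb$bbbbbababaa  a
    6  b$bbbbbababaaac  c
    7  baaacb$bbbbbaba  a
    8  babaaacb$bbbbba  a
    9  bababaaacb$bbbb  b
   10  bbababaaacb$bbb  b
   11  bbbababaaacb$bb  b
   12  bbbbababaaacb$b  b
   13  bbbbbababaaacb$  $
   14  cb$bbbbbababaaa  a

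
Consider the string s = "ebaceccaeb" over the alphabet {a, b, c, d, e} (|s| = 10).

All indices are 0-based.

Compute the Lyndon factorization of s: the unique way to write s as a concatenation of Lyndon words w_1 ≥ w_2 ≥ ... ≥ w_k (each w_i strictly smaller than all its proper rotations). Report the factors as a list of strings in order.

emit factor 1: 'e' (i=0, period=1)
emit factor 2: 'b' (i=1, period=1)
emit factor 3: 'aceccaeb' (i=2, period=8)

["e", "b", "aceccaeb"]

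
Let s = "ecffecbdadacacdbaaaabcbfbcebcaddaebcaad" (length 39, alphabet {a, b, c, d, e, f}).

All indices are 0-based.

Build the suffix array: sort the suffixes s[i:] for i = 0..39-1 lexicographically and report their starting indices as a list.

rank | idx | suffix
   0 |  16 | aaaabcbfbcebcaddaebcaad
   1 |  17 | aaabcbfbcebcaddaebcaad
   2 |  18 | aabcbfbcebcaddaebcaad
   3 |  36 | aad
   4 |  19 | abcbfbcebcaddaebcaad
   5 |  10 | acacdbaaaabcbfbcebcaddaebcaad
   6 |  12 | acdbaaaabcbfbcebcaddaebcaad
   7 |  37 | ad
   8 |   8 | adacacdbaaaabcbfbcebcaddaebcaad
   9 |  29 | addaebcaad
  10 |  32 | aebcaad
  11 |  15 | baaaabcbfbcebcaddaebcaad
  12 |  34 | bcaad
  13 |  27 | bcaddaebcaad
  14 |  20 | bcbfbcebcaddaebcaad
  15 |  24 | bcebcaddaebcaad
  16 |   6 | bdadacacdbaaaabcbfbcebcaddaebcaad
  17 |  22 | bfbcebcaddaebcaad
  18 |  35 | caad
  19 |  11 | cacdbaaaabcbfbcebcaddaebcaad
  20 |  28 | caddaebcaad
  21 |   5 | cbdadacacdbaaaabcbfbcebcaddaebcaad
  22 |  21 | cbfbcebcaddaebcaad
  23 |  13 | cdbaaaabcbfbcebcaddaebcaad
  24 |  25 | cebcaddaebcaad
  25 |   1 | cffecbdadacacdbaaaabcbfbcebcaddaebcaad
  26 |  38 | d
  27 |   9 | dacacdbaaaabcbfbcebcaddaebcaad
  28 |   7 | dadacacdbaaaabcbfbcebcaddaebcaad
  29 |  31 | daebcaad
  30 |  14 | dbaaaabcbfbcebcaddaebcaad
  31 |  30 | ddaebcaad
  32 |  33 | ebcaad
  33 |  26 | ebcaddaebcaad
  34 |   4 | ecbdadacacdbaaaabcbfbcebcaddaebcaad
  35 |   0 | ecffecbdadacacdbaaaabcbfbcebcaddaebcaad
  36 |  23 | fbcebcaddaebcaad
  37 |   3 | fecbdadacacdbaaaabcbfbcebcaddaebcaad
  38 |   2 | ffecbdadacacdbaaaabcbfbcebcaddaebcaad

[16, 17, 18, 36, 19, 10, 12, 37, 8, 29, 32, 15, 34, 27, 20, 24, 6, 22, 35, 11, 28, 5, 21, 13, 25, 1, 38, 9, 7, 31, 14, 30, 33, 26, 4, 0, 23, 3, 2]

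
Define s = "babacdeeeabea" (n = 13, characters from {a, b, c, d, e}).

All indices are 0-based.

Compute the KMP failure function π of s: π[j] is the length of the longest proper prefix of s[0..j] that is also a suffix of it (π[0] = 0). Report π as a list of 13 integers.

[0, 0, 1, 2, 0, 0, 0, 0, 0, 0, 1, 0, 0]

π[0] = 0
j=1 s[j]='a': π[1]=0 (border '')
j=2 s[j]='b': π[2]=1 (border 'b')
j=3 s[j]='a': π[3]=2 (border 'ba')
j=4 s[j]='c': k: 2→0; π[4]=0 (border '')
j=5 s[j]='d': π[5]=0 (border '')
j=6 s[j]='e': π[6]=0 (border '')
j=7 s[j]='e': π[7]=0 (border '')
j=8 s[j]='e': π[8]=0 (border '')
j=9 s[j]='a': π[9]=0 (border '')
j=10 s[j]='b': π[10]=1 (border 'b')
j=11 s[j]='e': k: 1→0; π[11]=0 (border '')
j=12 s[j]='a': π[12]=0 (border '')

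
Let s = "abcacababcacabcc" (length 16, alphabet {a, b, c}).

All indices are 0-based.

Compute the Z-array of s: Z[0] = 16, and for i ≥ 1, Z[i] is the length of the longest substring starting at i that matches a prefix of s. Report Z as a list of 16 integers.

[16, 0, 0, 1, 0, 2, 0, 7, 0, 0, 1, 0, 3, 0, 0, 0]

Z[0]=16
i=1: i≥r, start 0; Z[1]=0
i=2: i≥r, start 0; Z[2]=0
i=3: i≥r, start 0; Z[3]=1 extend→box=[3,4)
i=4: i≥r, start 0; Z[4]=0
i=5: i≥r, start 0; Z[5]=2 extend→box=[5,7)
i=6: min(r-i=1, Z[1]=0)=0; Z[6]=0
i=7: i≥r, start 0; Z[7]=7 extend→box=[7,14)
i=8: min(r-i=6, Z[1]=0)=0; Z[8]=0
i=9: min(r-i=5, Z[2]=0)=0; Z[9]=0
i=10: min(r-i=4, Z[3]=1)=1; Z[10]=1
i=11: min(r-i=3, Z[4]=0)=0; Z[11]=0
i=12: min(r-i=2, Z[5]=2)=2; Z[12]=3 extend→box=[12,15)
i=13: min(r-i=2, Z[1]=0)=0; Z[13]=0
i=14: min(r-i=1, Z[2]=0)=0; Z[14]=0
i=15: i≥r, start 0; Z[15]=0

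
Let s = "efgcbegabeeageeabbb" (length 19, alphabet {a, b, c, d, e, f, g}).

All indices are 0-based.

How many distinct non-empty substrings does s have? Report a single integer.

rank→(start, suffix):
  0 → (15, 'abbb')
  1 → (7, 'abeeageeabbb')
  2 → (11, 'ageeabbb')
  3 → (18, 'b')
  4 → (17, 'bb')
  5 → (16, 'bbb')
  6 → (8, 'beeageeabbb')
  7 → (4, 'begabeeageeabbb')
  8 → (3, 'cbegabeeageeabbb')
  9 → (14, 'eabbb')
  10 → (10, 'eageeabbb')
  11 → (13, 'eeabbb')
  12 → (9, 'eeageeabbb')
  13 → (0, 'efgcbegabeeageeabbb')
  14 → (5, 'egabeeageeabbb')
  15 → (1, 'fgcbegabeeageeabbb')
  16 → (6, 'gabeeageeabbb')
  17 → (2, 'gcbegabeeageeabbb')
  18 → (12, 'geeabbb')

SA = [15, 7, 11, 18, 17, 16, 8, 4, 3, 14, 10, 13, 9, 0, 5, 1, 6, 2, 12]
[i] adj suffixes → lcp
  [1] 15/7 → 2 ('ab')
  [2] 7/11 → 1 ('a')
  [3] 11/18 → 0 ('')
  [4] 18/17 → 1 ('b')
  [5] 17/16 → 2 ('bb')
  [6] 16/8 → 1 ('b')
  [7] 8/4 → 2 ('be')
  [8] 4/3 → 0 ('')
  [9] 3/14 → 0 ('')
  [10] 14/10 → 2 ('ea')
  [11] 10/13 → 1 ('e')
  [12] 13/9 → 3 ('eea')
  [13] 9/0 → 1 ('e')
  [14] 0/5 → 1 ('e')
  [15] 5/1 → 0 ('')
  [16] 1/6 → 0 ('')
  [17] 6/2 → 1 ('g')
  [18] 2/12 → 1 ('g')

n(n+1)/2 = 19·20/2 = 190
Σ LCP = 0 + 2 + 1 + 0 + 1 + 2 + 1 + 2 + 0 + 0 + 2 + 1 + 3 + 1 + 1 + 0 + 0 + 1 + 1 = 19
distinct = 190 − 19 = 171

171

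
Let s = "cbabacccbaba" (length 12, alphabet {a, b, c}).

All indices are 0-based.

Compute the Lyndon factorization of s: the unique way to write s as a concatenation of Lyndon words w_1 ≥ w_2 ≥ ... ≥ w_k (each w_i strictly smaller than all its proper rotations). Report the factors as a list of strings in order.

["c", "b", "abacccb", "ab", "a"]

emit factor 1: 'c' (i=0, period=1)
emit factor 2: 'b' (i=1, period=1)
emit factor 3: 'abacccb' (i=2, period=7)
emit factor 4: 'ab' (i=9, period=2)
emit factor 5: 'a' (i=11, period=1)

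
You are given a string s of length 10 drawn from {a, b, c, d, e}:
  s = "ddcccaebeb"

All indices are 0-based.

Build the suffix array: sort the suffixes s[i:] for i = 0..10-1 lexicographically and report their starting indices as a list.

rank | idx | suffix
   0 |   5 | aebeb
   1 |   9 | b
   2 |   7 | beb
   3 |   4 | caebeb
   4 |   3 | ccaebeb
   5 |   2 | cccaebeb
   6 |   1 | dcccaebeb
   7 |   0 | ddcccaebeb
   8 |   8 | eb
   9 |   6 | ebeb

[5, 9, 7, 4, 3, 2, 1, 0, 8, 6]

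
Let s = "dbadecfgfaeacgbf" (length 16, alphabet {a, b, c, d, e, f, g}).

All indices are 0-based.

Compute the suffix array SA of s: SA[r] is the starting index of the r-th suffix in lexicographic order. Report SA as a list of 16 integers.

[11, 2, 9, 1, 14, 5, 12, 0, 3, 10, 4, 15, 8, 6, 13, 7]

sorted suffixes:
  #0 SA[0]=11  'acgbf'
  #1 SA[1]=2  'adecfgfaeacgbf'
  #2 SA[2]=9  'aeacgbf'
  #3 SA[3]=1  'badecfgfaeacgbf'
  #4 SA[4]=14  'bf'
  #5 SA[5]=5  'cfgfaeacgbf'
  #6 SA[6]=12  'cgbf'
  #7 SA[7]=0  'dbadecfgfaeacgbf'
  #8 SA[8]=3  'decfgfaeacgbf'
  #9 SA[9]=10  'eacgbf'
  #10 SA[10]=4  'ecfgfaeacgbf'
  #11 SA[11]=15  'f'
  #12 SA[12]=8  'faeacgbf'
  #13 SA[13]=6  'fgfaeacgbf'
  #14 SA[14]=13  'gbf'
  #15 SA[15]=7  'gfaeacgbf'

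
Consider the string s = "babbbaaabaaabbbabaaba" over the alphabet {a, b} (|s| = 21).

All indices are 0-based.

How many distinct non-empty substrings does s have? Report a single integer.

177

rank | idx | suffix
   0 |  20 | a
   1 |   5 | aaabaaabbbabaaba
   2 |   9 | aaabbbabaaba
   3 |  17 | aaba
   4 |   6 | aabaaabbbabaaba
   5 |  10 | aabbbabaaba
   6 |  18 | aba
   7 |   7 | abaaabbbabaaba
   8 |  15 | abaaba
   9 |   1 | abbbaaabaaabbbabaaba
  10 |  11 | abbbabaaba
  11 |  19 | ba
  12 |   4 | baaabaaabbbabaaba
  13 |   8 | baaabbbabaaba
  14 |  16 | baaba
  15 |  14 | babaaba
  16 |   0 | babbbaaabaaabbbabaaba
  17 |   3 | bbaaabaaabbbabaaba
  18 |  13 | bbabaaba
  19 |   2 | bbbaaabaaabbbabaaba
  20 |  12 | bbbabaaba

SA = [20, 5, 9, 17, 6, 10, 18, 7, 15, 1, 11, 19, 4, 8, 16, 14, 0, 3, 13, 2, 12]
i: (SA[i-1],SA[i]) lcp shared
  1: (20,5) 1 'a'
  2: (5,9) 4 'aaab'
  3: (9,17) 2 'aa'
  4: (17,6) 4 'aaba'
  5: (6,10) 3 'aab'
  6: (10,18) 1 'a'
  7: (18,7) 3 'aba'
  8: (7,15) 4 'abaa'
  9: (15,1) 2 'ab'
  10: (1,11) 5 'abbba'
  11: (11,19) 0 ''
  12: (19,4) 2 'ba'
  13: (4,8) 5 'baaab'
  14: (8,16) 3 'baa'
  15: (16,14) 2 'ba'
  16: (14,0) 3 'bab'
  17: (0,3) 1 'b'
  18: (3,13) 3 'bba'
  19: (13,2) 2 'bb'
  20: (2,12) 4 'bbba'

n(n+1)/2 = 21·22/2 = 231
Σ LCP = 0 + 1 + 4 + 2 + 4 + 3 + 1 + 3 + 4 + 2 + 5 + 0 + 2 + 5 + 3 + 2 + 3 + 1 + 3 + 2 + 4 = 54
distinct = 231 − 54 = 177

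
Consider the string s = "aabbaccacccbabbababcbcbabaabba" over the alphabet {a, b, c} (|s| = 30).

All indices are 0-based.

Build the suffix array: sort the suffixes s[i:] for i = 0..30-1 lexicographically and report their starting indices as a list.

[29, 25, 0, 23, 15, 26, 12, 1, 17, 4, 7, 28, 24, 22, 14, 11, 16, 3, 27, 13, 2, 20, 18, 6, 21, 10, 19, 5, 9, 8]

sorted suffixes:
  #0 SA[0]=29  'a'
  #1 SA[1]=25  'aabba'
  #2 SA[2]=0  'aabbaccacccbabbababcbcbabaabba'
  #3 SA[3]=23  'abaabba'
  #4 SA[4]=15  'ababcbcbabaabba'
  #5 SA[5]=26  'abba'
  #6 SA[6]=12  'abbababcbcbabaabba'
  #7 SA[7]=1  'abbaccacccbabbababcbcbabaabba'
  #8 SA[8]=17  'abcbcbabaabba'
  #9 SA[9]=4  'accacccbabbababcbcbabaabba'
  #10 SA[10]=7  'acccbabbababcbcbabaabba'
  #11 SA[11]=28  'ba'
  #12 SA[12]=24  'baabba'
  #13 SA[13]=22  'babaabba'
  #14 SA[14]=14  'bababcbcbabaabba'
  #15 SA[15]=11  'babbababcbcbabaabba'
  #16 SA[16]=16  'babcbcbabaabba'
  #17 SA[17]=3  'baccacccbabbababcbcbabaabba'
  #18 SA[18]=27  'bba'
  #19 SA[19]=13  'bbababcbcbabaabba'
  #20 SA[20]=2  'bbaccacccbabbababcbcbabaabba'
  #21 SA[21]=20  'bcbabaabba'
  #22 SA[22]=18  'bcbcbabaabba'
  #23 SA[23]=6  'cacccbabbababcbcbabaabba'
  #24 SA[24]=21  'cbabaabba'
  #25 SA[25]=10  'cbabbababcbcbabaabba'
  #26 SA[26]=19  'cbcbabaabba'
  #27 SA[27]=5  'ccacccbabbababcbcbabaabba'
  #28 SA[28]=9  'ccbabbababcbcbabaabba'
  #29 SA[29]=8  'cccbabbababcbcbabaabba'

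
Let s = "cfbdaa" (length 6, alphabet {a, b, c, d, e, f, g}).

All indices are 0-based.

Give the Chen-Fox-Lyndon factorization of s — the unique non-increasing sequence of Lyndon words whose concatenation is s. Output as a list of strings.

emit factor 1: 'cf' (i=0, period=2)
emit factor 2: 'bd' (i=2, period=2)
emit factor 3: 'a' (i=4, period=1)
emit factor 4: 'a' (i=5, period=1)

["cf", "bd", "a", "a"]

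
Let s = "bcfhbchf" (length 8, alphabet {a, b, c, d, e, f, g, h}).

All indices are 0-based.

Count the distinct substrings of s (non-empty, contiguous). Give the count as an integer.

31

rank→(start, suffix):
  0 → (0, 'bcfhbchf')
  1 → (4, 'bchf')
  2 → (1, 'cfhbchf')
  3 → (5, 'chf')
  4 → (7, 'f')
  5 → (2, 'fhbchf')
  6 → (3, 'hbchf')
  7 → (6, 'hf')

SA = [0, 4, 1, 5, 7, 2, 3, 6]
i: (SA[i-1],SA[i]) lcp shared
  1: (0,4) 2 'bc'
  2: (4,1) 0 ''
  3: (1,5) 1 'c'
  4: (5,7) 0 ''
  5: (7,2) 1 'f'
  6: (2,3) 0 ''
  7: (3,6) 1 'h'

n(n+1)/2 = 8·9/2 = 36
Σ LCP = 0 + 2 + 0 + 1 + 0 + 1 + 0 + 1 = 5
distinct = 36 − 5 = 31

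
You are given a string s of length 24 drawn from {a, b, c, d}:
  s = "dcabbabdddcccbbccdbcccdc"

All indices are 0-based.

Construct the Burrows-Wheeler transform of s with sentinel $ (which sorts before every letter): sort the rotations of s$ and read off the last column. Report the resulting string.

ccbbacdbaddccdbbccccc$ddb

rank  rotation                   last
    0  $dcabbabdddcccbbccdbcccdc  c
    1  abbabdddcccbbccdbcccdc$dc  c
    2  abdddcccbbccdbcccdc$dcabb  b
    3  babdddcccbbccdbcccdc$dcab  b
    4  bbabdddcccbbccdbcccdc$dca  a
    5  bbccdbcccdc$dcabbabdddccc  c
    6  bcccdc$dcabbabdddcccbbccd  d
    7  bccdbcccdc$dcabbabdddcccb  b
    8  bdddcccbbccdbcccdc$dcabba  a
    9  c$dcabbabdddcccbbccdbcccd  d
   10  cabbabdddcccbbccdbcccdc$d  d
   11  cbbccdbcccdc$dcabbabdddcc  c
   12  ccbbccdbcccdc$dcabbabdddc  c
   13  cccbbccdbcccdc$dcabbabddd  d
   14  cccdc$dcabbabdddcccbbccdb  b
   15  ccdbcccdc$dcabbabdddcccbb  b
   16  ccdc$dcabbabdddcccbbccdbc  c
   17  cdbcccdc$dcabbabdddcccbbc  c
   18  cdc$dcabbabdddcccbbccdbcc  c
   19  dbcccdc$dcabbabdddcccbbcc  c
   20  dc$dcabbabdddcccbbccdbccc  c
   21  dcabbabdddcccbbccdbcccdc$  $
   22  dcccbbccdbcccdc$dcabbabdd  d
   23  ddcccbbccdbcccdc$dcabbabd  d
   24  dddcccbbccdbcccdc$dcabbab  b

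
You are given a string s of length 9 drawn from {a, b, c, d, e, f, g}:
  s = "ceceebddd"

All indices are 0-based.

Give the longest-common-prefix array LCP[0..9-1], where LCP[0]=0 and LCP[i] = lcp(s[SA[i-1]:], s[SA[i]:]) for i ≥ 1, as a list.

rank | idx | suffix
   0 |   5 | bddd
   1 |   0 | ceceebddd
   2 |   2 | ceebddd
   3 |   8 | d
   4 |   7 | dd
   5 |   6 | ddd
   6 |   4 | ebddd
   7 |   1 | eceebddd
   8 |   3 | eebddd

SA = [5, 0, 2, 8, 7, 6, 4, 1, 3]
rank  pair      lcp
   1  s[5:],s[0:]  0  ''
   2  s[0:],s[2:]  2  'ce'
   3  s[2:],s[8:]  0  ''
   4  s[8:],s[7:]  1  'd'
   5  s[7:],s[6:]  2  'dd'
   6  s[6:],s[4:]  0  ''
   7  s[4:],s[1:]  1  'e'
   8  s[1:],s[3:]  1  'e'

[0, 0, 2, 0, 1, 2, 0, 1, 1]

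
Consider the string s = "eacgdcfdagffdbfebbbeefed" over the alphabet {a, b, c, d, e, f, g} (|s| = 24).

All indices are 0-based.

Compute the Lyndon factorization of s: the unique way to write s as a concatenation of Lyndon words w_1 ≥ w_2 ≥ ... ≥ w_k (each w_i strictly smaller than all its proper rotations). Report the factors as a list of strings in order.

emit factor 1: 'e' (i=0, period=1)
emit factor 2: 'acgdcfdagffdbfebbbeefed' (i=1, period=23)

["e", "acgdcfdagffdbfebbbeefed"]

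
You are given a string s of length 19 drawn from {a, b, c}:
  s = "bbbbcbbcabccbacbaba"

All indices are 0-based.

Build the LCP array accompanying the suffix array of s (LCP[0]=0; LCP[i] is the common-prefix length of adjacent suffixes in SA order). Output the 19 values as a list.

rank | idx | suffix
   0 |  18 | a
   1 |  16 | aba
   2 |   8 | abccbacbaba
   3 |  13 | acbaba
   4 |  17 | ba
   5 |  15 | baba
   6 |  12 | bacbaba
   7 |   0 | bbbbcbbcabccbacbaba
   8 |   1 | bbbcbbcabccbacbaba
   9 |   5 | bbcabccbacbaba
  10 |   2 | bbcbbcabccbacbaba
  11 |   6 | bcabccbacbaba
  12 |   3 | bcbbcabccbacbaba
  13 |   9 | bccbacbaba
  14 |   7 | cabccbacbaba
  15 |  14 | cbaba
  16 |  11 | cbacbaba
  17 |   4 | cbbcabccbacbaba
  18 |  10 | ccbacbaba

SA = [18, 16, 8, 13, 17, 15, 12, 0, 1, 5, 2, 6, 3, 9, 7, 14, 11, 4, 10]
rank  pair      lcp
   1  s[18:],s[16:]  1  'a'
   2  s[16:],s[8:]  2  'ab'
   3  s[8:],s[13:]  1  'a'
   4  s[13:],s[17:]  0  ''
   5  s[17:],s[15:]  2  'ba'
   6  s[15:],s[12:]  2  'ba'
   7  s[12:],s[0:]  1  'b'
   8  s[0:],s[1:]  3  'bbb'
   9  s[1:],s[5:]  2  'bb'
  10  s[5:],s[2:]  3  'bbc'
  11  s[2:],s[6:]  1  'b'
  12  s[6:],s[3:]  2  'bc'
  13  s[3:],s[9:]  2  'bc'
  14  s[9:],s[7:]  0  ''
  15  s[7:],s[14:]  1  'c'
  16  s[14:],s[11:]  3  'cba'
  17  s[11:],s[4:]  2  'cb'
  18  s[4:],s[10:]  1  'c'

[0, 1, 2, 1, 0, 2, 2, 1, 3, 2, 3, 1, 2, 2, 0, 1, 3, 2, 1]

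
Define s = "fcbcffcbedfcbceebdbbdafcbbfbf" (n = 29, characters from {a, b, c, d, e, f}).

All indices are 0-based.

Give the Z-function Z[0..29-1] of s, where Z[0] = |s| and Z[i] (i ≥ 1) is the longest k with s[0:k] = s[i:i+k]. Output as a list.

[29, 0, 0, 0, 1, 3, 0, 0, 0, 0, 4, 0, 0, 0, 0, 0, 0, 0, 0, 0, 0, 0, 3, 0, 0, 0, 1, 0, 1]

Z[0]=29
i=1: fresh scan; Z[1]=0
i=2: fresh scan; Z[2]=0
i=3: fresh scan; Z[3]=0
i=4: fresh scan; Z[4]=1 grow→box=[4,5)
i=5: fresh scan; Z[5]=3 grow→box=[5,8)
i=6: min(r-i=2, Z[1]=0)=0; Z[6]=0
i=7: min(r-i=1, Z[2]=0)=0; Z[7]=0
i=8: fresh scan; Z[8]=0
i=9: fresh scan; Z[9]=0
i=10: fresh scan; Z[10]=4 grow→box=[10,14)
i=11: min(r-i=3, Z[1]=0)=0; Z[11]=0
i=12: min(r-i=2, Z[2]=0)=0; Z[12]=0
i=13: min(r-i=1, Z[3]=0)=0; Z[13]=0
i=14: fresh scan; Z[14]=0
i=15: fresh scan; Z[15]=0
i=16: fresh scan; Z[16]=0
i=17: fresh scan; Z[17]=0
i=18: fresh scan; Z[18]=0
i=19: fresh scan; Z[19]=0
i=20: fresh scan; Z[20]=0
i=21: fresh scan; Z[21]=0
i=22: fresh scan; Z[22]=3 grow→box=[22,25)
i=23: min(r-i=2, Z[1]=0)=0; Z[23]=0
i=24: min(r-i=1, Z[2]=0)=0; Z[24]=0
i=25: fresh scan; Z[25]=0
i=26: fresh scan; Z[26]=1 grow→box=[26,27)
i=27: fresh scan; Z[27]=0
i=28: fresh scan; Z[28]=1 grow→box=[28,29)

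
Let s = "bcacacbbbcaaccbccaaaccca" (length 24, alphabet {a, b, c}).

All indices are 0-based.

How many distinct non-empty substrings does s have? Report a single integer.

256

rank | idx | suffix
   0 |  23 | a
   1 |  17 | aaaccca
   2 |  10 | aaccbccaaaccca
   3 |  18 | aaccca
   4 |   2 | acacbbbcaaccbccaaaccca
   5 |   4 | acbbbcaaccbccaaaccca
   6 |  11 | accbccaaaccca
   7 |  19 | accca
   8 |   6 | bbbcaaccbccaaaccca
   9 |   7 | bbcaaccbccaaaccca
  10 |   8 | bcaaccbccaaaccca
  11 |   0 | bcacacbbbcaaccbccaaaccca
  12 |  14 | bccaaaccca
  13 |  22 | ca
  14 |  16 | caaaccca
  15 |   9 | caaccbccaaaccca
  16 |   1 | cacacbbbcaaccbccaaaccca
  17 |   3 | cacbbbcaaccbccaaaccca
  18 |   5 | cbbbcaaccbccaaaccca
  19 |  13 | cbccaaaccca
  20 |  21 | cca
  21 |  15 | ccaaaccca
  22 |  12 | ccbccaaaccca
  23 |  20 | ccca

SA = [23, 17, 10, 18, 2, 4, 11, 19, 6, 7, 8, 0, 14, 22, 16, 9, 1, 3, 5, 13, 21, 15, 12, 20]
[i] adj suffixes → lcp
  [1] 23/17 → 1 ('a')
  [2] 17/10 → 2 ('aa')
  [3] 10/18 → 4 ('aacc')
  [4] 18/2 → 1 ('a')
  [5] 2/4 → 2 ('ac')
  [6] 4/11 → 2 ('ac')
  [7] 11/19 → 3 ('acc')
  [8] 19/6 → 0 ('')
  [9] 6/7 → 2 ('bb')
  [10] 7/8 → 1 ('b')
  [11] 8/0 → 3 ('bca')
  [12] 0/14 → 2 ('bc')
  [13] 14/22 → 0 ('')
  [14] 22/16 → 2 ('ca')
  [15] 16/9 → 3 ('caa')
  [16] 9/1 → 2 ('ca')
  [17] 1/3 → 3 ('cac')
  [18] 3/5 → 1 ('c')
  [19] 5/13 → 2 ('cb')
  [20] 13/21 → 1 ('c')
  [21] 21/15 → 3 ('cca')
  [22] 15/12 → 2 ('cc')
  [23] 12/20 → 2 ('cc')

n(n+1)/2 = 24·25/2 = 300
Σ LCP = 0 + 1 + 2 + 4 + 1 + 2 + 2 + 3 + 0 + 2 + 1 + 3 + 2 + 0 + 2 + 3 + 2 + 3 + 1 + 2 + 1 + 3 + 2 + 2 = 44
distinct = 300 − 44 = 256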